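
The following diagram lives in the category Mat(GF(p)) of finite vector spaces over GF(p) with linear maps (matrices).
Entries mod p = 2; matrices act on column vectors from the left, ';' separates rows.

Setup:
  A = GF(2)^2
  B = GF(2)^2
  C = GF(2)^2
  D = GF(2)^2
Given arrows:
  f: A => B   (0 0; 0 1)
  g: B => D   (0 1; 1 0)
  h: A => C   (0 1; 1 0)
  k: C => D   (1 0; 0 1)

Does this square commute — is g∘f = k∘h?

Path 1 = f;g:
  e0=[1,0] f=>[0,0] g=>[0,0]
  e1=[0,1] f=>[0,1] g=>[1,0]
  ⟦path⟧₁ = (0 1; 0 0)
Path 2 = h;k:
  e0=[1,0] h=>[0,1] k=>[0,1]
  e1=[0,1] h=>[1,0] k=>[1,0]
  ⟦path⟧₂ = (0 1; 1 0)
Equal? distinct morphisms ✗

Answer: DOES NOT COMMUTE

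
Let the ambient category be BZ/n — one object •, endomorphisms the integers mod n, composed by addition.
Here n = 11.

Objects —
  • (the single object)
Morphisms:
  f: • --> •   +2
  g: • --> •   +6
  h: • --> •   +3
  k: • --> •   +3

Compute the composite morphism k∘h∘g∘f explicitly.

Answer: +3

Work:
  0 +2≡2 +6≡8 +3≡0 +3≡3  (mod 11)
result: +3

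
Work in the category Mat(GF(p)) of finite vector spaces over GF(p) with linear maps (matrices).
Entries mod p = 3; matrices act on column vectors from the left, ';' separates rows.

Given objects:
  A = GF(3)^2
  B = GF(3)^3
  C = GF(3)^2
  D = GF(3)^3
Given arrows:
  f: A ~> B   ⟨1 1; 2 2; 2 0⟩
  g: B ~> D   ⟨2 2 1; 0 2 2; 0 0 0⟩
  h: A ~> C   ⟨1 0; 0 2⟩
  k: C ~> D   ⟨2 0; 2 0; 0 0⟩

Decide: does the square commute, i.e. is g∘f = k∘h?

Path 1 = f;g:
  e0=(1,0) f~>(1,2,2) g~>(2,2,0)
  e1=(0,1) f~>(1,2,0) g~>(0,1,0)
  ⟦path⟧₁ = ⟨2 0; 2 1; 0 0⟩
Path 2 = h;k:
  e0=(1,0) h~>(1,0) k~>(2,2,0)
  e1=(0,1) h~>(0,2) k~>(0,0,0)
  ⟦path⟧₂ = ⟨2 0; 2 0; 0 0⟩
Equal? distinct morphisms ✗

Answer: DOES NOT COMMUTE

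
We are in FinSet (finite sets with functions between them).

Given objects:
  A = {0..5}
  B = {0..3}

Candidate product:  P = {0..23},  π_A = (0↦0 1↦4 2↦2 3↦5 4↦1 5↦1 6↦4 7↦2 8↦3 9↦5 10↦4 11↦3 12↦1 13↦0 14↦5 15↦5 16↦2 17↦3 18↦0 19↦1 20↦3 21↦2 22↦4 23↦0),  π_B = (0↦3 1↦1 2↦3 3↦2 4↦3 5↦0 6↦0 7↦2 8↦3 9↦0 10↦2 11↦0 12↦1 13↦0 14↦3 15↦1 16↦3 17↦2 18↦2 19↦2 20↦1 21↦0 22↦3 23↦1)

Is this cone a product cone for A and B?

Answer: NOT A VALID PRODUCT — duplicate pair at indices 16,2

Trace:
|A|·|B| = 6·4 = 24;  |P| = 24
Check the pairing map k ↦ (π_A(k), π_B(k)):
  0 ↦ (0,3)
  1 ↦ (4,1)
  2 ↦ (2,3)
  3 ↦ (5,2)
  4 ↦ (1,3)
  5 ↦ (1,0)
  6 ↦ (4,0)
  7 ↦ (2,2)
  8 ↦ (3,3)
  9 ↦ (5,0)
  10 ↦ (4,2)
  11 ↦ (3,0)
  12 ↦ (1,1)
  13 ↦ (0,0)
  14 ↦ (5,3)
  15 ↦ (5,1)
  16 ↦ (2,3)  ✗ repeats pair of k=2
  17 ↦ (3,2)
  18 ↦ (0,2)
  19 ↦ (1,2)
  20 ↦ (3,1)
  21 ↦ (2,0)
  22 ↦ (4,3)
  23 ↦ (0,1)
distinct pairs in image: 23 / 24 needed
  → (2,3) hit at k=2 and k=16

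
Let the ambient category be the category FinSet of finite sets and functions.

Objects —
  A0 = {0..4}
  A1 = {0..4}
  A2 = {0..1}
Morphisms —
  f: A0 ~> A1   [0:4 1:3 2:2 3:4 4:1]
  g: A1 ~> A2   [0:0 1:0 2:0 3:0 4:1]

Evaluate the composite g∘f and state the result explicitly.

  0 f~>4 g~>1
  1 f~>3 g~>0
  2 f~>2 g~>0
  3 f~>4 g~>1
  4 f~>1 g~>0
⟦path⟧: [0:1 1:0 2:0 3:1 4:0]

Answer: [0:1 1:0 2:0 3:1 4:0]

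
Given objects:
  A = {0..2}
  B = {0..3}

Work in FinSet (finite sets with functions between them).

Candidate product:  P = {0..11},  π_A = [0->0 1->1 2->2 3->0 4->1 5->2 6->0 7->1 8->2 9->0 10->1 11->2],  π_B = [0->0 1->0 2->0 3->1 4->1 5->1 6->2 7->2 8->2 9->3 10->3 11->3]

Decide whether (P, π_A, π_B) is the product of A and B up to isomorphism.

Answer: VALID PRODUCT

Derivation:
|A|·|B| = 3·4 = 12;  |P| = 12
Check the pairing map k ↦ (π_A(k), π_B(k)):
  0 -> (0,0)
  1 -> (1,0)
  2 -> (2,0)
  3 -> (0,1)
  4 -> (1,1)
  5 -> (2,1)
  6 -> (0,2)
  7 -> (1,2)
  8 -> (2,2)
  9 -> (0,3)
  10 -> (1,3)
  11 -> (2,3)
distinct pairs in image: 12 / 12 needed
  → bijection onto A×B; projections well-typed.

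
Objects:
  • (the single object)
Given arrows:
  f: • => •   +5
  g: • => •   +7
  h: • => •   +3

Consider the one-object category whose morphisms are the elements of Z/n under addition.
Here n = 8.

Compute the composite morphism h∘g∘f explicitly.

Answer: +7

Trace:
  0 +5≡5 +7≡4 +3≡7  (mod 8)
⟦path⟧: +7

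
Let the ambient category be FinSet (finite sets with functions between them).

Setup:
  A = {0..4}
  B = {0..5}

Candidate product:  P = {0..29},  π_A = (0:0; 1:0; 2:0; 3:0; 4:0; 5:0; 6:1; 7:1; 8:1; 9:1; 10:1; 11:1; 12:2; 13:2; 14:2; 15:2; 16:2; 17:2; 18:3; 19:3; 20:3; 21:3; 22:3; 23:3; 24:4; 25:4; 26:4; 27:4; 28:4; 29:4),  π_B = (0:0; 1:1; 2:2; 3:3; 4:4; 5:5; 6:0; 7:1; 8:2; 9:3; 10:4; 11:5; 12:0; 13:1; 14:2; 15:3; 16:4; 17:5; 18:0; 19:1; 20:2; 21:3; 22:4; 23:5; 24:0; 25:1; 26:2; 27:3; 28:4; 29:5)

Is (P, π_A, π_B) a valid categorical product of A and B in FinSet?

Answer: VALID PRODUCT

Derivation:
|A|·|B| = 5·6 = 30;  |P| = 30
Check the pairing map k ↦ (π_A(k), π_B(k)):
  0 : (0,0)
  1 : (0,1)
  2 : (0,2)
  3 : (0,3)
  4 : (0,4)
  5 : (0,5)
  6 : (1,0)
  7 : (1,1)
  8 : (1,2)
  9 : (1,3)
  10 : (1,4)
  11 : (1,5)
  12 : (2,0)
  13 : (2,1)
  14 : (2,2)
  15 : (2,3)
  16 : (2,4)
  17 : (2,5)
  18 : (3,0)
  19 : (3,1)
  20 : (3,2)
  21 : (3,3)
  22 : (3,4)
  23 : (3,5)
  24 : (4,0)
  25 : (4,1)
  26 : (4,2)
  27 : (4,3)
  28 : (4,4)
  29 : (4,5)
distinct pairs in image: 30 / 30 needed
  → bijection onto A×B; projections well-typed.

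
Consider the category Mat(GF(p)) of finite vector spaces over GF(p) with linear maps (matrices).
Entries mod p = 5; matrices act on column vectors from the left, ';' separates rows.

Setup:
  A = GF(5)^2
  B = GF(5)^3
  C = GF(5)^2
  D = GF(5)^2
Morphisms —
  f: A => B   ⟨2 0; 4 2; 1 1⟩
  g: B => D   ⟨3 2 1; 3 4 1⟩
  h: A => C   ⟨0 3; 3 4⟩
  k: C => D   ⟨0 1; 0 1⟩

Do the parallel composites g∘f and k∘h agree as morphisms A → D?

Answer: DOES NOT COMMUTE

Derivation:
Along f;g (path 1):
  e0=⟨1,0⟩ f=>⟨2,4,1⟩ g=>⟨0,3⟩
  e1=⟨0,1⟩ f=>⟨0,2,1⟩ g=>⟨0,4⟩
  ⟦path⟧₁ = ⟨0 0; 3 4⟩
Along h;k (path 2):
  e0=⟨1,0⟩ h=>⟨0,3⟩ k=>⟨3,3⟩
  e1=⟨0,1⟩ h=>⟨3,4⟩ k=>⟨4,4⟩
  ⟦path⟧₂ = ⟨3 4; 3 4⟩
Equal? NO — does not commute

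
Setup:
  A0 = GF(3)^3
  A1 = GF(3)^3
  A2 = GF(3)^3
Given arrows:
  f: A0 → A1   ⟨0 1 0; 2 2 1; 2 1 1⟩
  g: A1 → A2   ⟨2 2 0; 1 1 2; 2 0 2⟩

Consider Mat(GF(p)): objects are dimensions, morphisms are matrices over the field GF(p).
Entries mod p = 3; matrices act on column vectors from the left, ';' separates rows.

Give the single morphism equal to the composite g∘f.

  e0=(1,0,0) f→(0,2,2) g→(1,0,1)
  e1=(0,1,0) f→(1,2,1) g→(0,2,1)
  e2=(0,0,1) f→(0,1,1) g→(2,0,2)
result: ⟨1 0 2; 0 2 0; 1 1 2⟩

Answer: ⟨1 0 2; 0 2 0; 1 1 2⟩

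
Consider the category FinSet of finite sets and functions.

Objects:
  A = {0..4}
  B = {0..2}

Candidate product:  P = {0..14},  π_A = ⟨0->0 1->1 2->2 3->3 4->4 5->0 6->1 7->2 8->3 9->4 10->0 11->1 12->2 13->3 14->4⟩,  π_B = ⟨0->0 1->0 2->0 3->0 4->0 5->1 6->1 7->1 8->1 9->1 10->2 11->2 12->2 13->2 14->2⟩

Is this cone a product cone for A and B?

|A|·|B| = 5·3 = 15;  |P| = 15
Check the pairing map k ↦ (π_A(k), π_B(k)):
  0 -> (0,0)
  1 -> (1,0)
  2 -> (2,0)
  3 -> (3,0)
  4 -> (4,0)
  5 -> (0,1)
  6 -> (1,1)
  7 -> (2,1)
  8 -> (3,1)
  9 -> (4,1)
  10 -> (0,2)
  11 -> (1,2)
  12 -> (2,2)
  13 -> (3,2)
  14 -> (4,2)
distinct pairs in image: 15 / 15 needed
  → bijection onto A×B; projections well-typed.

Answer: VALID PRODUCT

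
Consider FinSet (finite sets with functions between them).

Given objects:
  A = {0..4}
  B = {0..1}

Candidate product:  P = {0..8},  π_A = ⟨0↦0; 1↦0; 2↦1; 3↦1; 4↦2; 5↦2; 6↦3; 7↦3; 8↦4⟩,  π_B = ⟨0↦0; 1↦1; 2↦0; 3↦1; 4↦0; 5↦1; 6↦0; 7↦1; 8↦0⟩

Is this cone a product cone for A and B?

Answer: NOT A VALID PRODUCT — |P|=9 ≠ |A|·|B|=10

Work:
|A|·|B| = 5·2 = 10;  |P| = 9
  → cardinalities differ; no bijection possible.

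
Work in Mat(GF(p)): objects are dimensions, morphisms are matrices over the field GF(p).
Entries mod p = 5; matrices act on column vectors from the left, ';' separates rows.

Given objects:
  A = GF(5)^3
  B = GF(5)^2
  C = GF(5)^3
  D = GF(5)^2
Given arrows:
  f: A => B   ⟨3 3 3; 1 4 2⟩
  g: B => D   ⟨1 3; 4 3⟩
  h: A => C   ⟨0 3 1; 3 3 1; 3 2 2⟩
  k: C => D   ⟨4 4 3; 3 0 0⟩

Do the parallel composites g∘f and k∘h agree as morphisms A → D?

Answer: COMMUTES

Work:
Path 1 = f;g:
  e0=(1,0,0) f=>(3,1) g=>(1,0)
  e1=(0,1,0) f=>(3,4) g=>(0,4)
  e2=(0,0,1) f=>(3,2) g=>(4,3)
  ⟦path⟧₁ = ⟨1 0 4; 0 4 3⟩
Path 2 = h;k:
  e0=(1,0,0) h=>(0,3,3) k=>(1,0)
  e1=(0,1,0) h=>(3,3,2) k=>(0,4)
  e2=(0,0,1) h=>(1,1,2) k=>(4,3)
  ⟦path⟧₂ = ⟨1 0 4; 0 4 3⟩
Equal? same morphism ✓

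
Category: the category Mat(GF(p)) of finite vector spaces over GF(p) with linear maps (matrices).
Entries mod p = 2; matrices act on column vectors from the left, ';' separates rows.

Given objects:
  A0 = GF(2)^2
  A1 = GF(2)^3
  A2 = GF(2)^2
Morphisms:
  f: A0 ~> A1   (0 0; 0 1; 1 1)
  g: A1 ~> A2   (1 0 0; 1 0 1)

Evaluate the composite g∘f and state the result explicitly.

Answer: (0 0; 1 1)

Derivation:
  e0=⟨1,0⟩ f~>⟨0,0,1⟩ g~>⟨0,1⟩
  e1=⟨0,1⟩ f~>⟨0,1,1⟩ g~>⟨0,1⟩
⟦path⟧: (0 0; 1 1)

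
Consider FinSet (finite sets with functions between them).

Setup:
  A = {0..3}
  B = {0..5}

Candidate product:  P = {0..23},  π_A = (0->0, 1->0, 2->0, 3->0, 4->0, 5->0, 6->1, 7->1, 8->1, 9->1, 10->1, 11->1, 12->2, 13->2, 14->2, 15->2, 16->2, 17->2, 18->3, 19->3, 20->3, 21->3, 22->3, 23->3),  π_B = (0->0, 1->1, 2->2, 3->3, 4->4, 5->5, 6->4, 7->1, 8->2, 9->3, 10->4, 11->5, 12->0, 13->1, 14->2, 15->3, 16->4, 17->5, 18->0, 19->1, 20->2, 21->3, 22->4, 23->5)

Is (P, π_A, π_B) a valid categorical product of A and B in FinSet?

|A|·|B| = 4·6 = 24;  |P| = 24
Check the pairing map k ↦ (π_A(k), π_B(k)):
  0 -> (0,0)
  1 -> (0,1)
  2 -> (0,2)
  3 -> (0,3)
  4 -> (0,4)
  5 -> (0,5)
  6 -> (1,4)
  7 -> (1,1)
  8 -> (1,2)
  9 -> (1,3)
  10 -> (1,4)  ✗ repeats pair of k=6
  11 -> (1,5)
  12 -> (2,0)
  13 -> (2,1)
  14 -> (2,2)
  15 -> (2,3)
  16 -> (2,4)
  17 -> (2,5)
  18 -> (3,0)
  19 -> (3,1)
  20 -> (3,2)
  21 -> (3,3)
  22 -> (3,4)
  23 -> (3,5)
distinct pairs in image: 23 / 24 needed
  → (1,4) hit at k=6 and k=10

Answer: NOT A VALID PRODUCT — duplicate pair at indices 10,6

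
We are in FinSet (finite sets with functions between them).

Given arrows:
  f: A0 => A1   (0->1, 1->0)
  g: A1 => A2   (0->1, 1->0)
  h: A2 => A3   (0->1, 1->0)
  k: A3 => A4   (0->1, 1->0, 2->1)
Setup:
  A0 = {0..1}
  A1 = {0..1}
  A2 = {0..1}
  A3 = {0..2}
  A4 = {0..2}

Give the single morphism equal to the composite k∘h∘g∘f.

Answer: (0->0, 1->1)

Trace:
  0 f=>1 g=>0 h=>1 k=>0
  1 f=>0 g=>1 h=>0 k=>1
result: (0->0, 1->1)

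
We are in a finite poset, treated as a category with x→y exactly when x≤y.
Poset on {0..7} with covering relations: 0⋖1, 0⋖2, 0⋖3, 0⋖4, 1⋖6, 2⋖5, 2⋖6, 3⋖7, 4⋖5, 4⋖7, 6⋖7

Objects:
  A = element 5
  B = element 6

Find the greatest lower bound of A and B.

{x : x<=A ∧ x<=B} = {0,2}  (A=5, B=6)
  0 <= 2
  2 <= 2
glb = 2

Answer: A∧B = 2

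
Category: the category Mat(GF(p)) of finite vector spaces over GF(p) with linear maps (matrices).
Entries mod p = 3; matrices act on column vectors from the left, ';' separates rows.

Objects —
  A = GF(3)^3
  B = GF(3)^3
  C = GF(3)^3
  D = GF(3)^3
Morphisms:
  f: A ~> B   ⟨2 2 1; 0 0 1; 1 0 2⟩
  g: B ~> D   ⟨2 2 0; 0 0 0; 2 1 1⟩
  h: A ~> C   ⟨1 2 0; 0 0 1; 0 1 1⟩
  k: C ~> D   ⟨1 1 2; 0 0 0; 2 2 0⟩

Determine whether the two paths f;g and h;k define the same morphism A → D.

1) trace f;g:
  e0=(1,0,0) f~>(2,0,1) g~>(1,0,2)
  e1=(0,1,0) f~>(2,0,0) g~>(1,0,1)
  e2=(0,0,1) f~>(1,1,2) g~>(1,0,2)
  result₁ = ⟨1 1 1; 0 0 0; 2 1 2⟩
2) trace h;k:
  e0=(1,0,0) h~>(1,0,0) k~>(1,0,2)
  e1=(0,1,0) h~>(2,0,1) k~>(1,0,1)
  e2=(0,0,1) h~>(0,1,1) k~>(0,0,2)
  result₂ = ⟨1 1 0; 0 0 0; 2 1 2⟩
Equal? distinct morphisms ✗

Answer: DOES NOT COMMUTE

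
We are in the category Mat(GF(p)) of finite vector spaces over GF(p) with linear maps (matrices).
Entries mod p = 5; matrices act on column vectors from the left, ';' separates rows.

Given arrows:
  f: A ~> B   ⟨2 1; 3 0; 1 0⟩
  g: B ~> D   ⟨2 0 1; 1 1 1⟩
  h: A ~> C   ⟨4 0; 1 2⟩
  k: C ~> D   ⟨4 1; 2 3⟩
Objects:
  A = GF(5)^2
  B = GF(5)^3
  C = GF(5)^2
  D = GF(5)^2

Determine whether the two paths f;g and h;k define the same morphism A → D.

Answer: DOES NOT COMMUTE

Derivation:
1) trace f;g:
  e0=[1,0] f~>[2,3,1] g~>[0,1]
  e1=[0,1] f~>[1,0,0] g~>[2,1]
  result₁ = ⟨0 2; 1 1⟩
2) trace h;k:
  e0=[1,0] h~>[4,1] k~>[2,1]
  e1=[0,1] h~>[0,2] k~>[2,1]
  result₂ = ⟨2 2; 1 1⟩
Equal? distinct morphisms ✗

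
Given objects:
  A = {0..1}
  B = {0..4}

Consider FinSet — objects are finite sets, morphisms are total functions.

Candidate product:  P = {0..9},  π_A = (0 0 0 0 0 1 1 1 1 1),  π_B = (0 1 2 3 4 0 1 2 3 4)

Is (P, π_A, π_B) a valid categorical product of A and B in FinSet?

|A|·|B| = 2·5 = 10;  |P| = 10
Check the pairing map k ↦ (π_A(k), π_B(k)):
  0 : (0,0)
  1 : (0,1)
  2 : (0,2)
  3 : (0,3)
  4 : (0,4)
  5 : (1,0)
  6 : (1,1)
  7 : (1,2)
  8 : (1,3)
  9 : (1,4)
distinct pairs in image: 10 / 10 needed
  → bijection onto A×B; projections well-typed.

Answer: VALID PRODUCT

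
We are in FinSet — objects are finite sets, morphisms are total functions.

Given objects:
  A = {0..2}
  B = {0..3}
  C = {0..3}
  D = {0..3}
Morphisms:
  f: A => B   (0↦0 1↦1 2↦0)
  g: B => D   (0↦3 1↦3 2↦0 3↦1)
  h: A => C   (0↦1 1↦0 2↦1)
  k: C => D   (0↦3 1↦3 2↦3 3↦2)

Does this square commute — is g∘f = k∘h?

Answer: COMMUTES

Derivation:
Path 1 = f;g:
  0 f=>0 g=>3
  1 f=>1 g=>3
  2 f=>0 g=>3
  composite₁ = (0↦3 1↦3 2↦3)
Path 2 = h;k:
  0 h=>1 k=>3
  1 h=>0 k=>3
  2 h=>1 k=>3
  composite₂ = (0↦3 1↦3 2↦3)
Equal? equal; square commutes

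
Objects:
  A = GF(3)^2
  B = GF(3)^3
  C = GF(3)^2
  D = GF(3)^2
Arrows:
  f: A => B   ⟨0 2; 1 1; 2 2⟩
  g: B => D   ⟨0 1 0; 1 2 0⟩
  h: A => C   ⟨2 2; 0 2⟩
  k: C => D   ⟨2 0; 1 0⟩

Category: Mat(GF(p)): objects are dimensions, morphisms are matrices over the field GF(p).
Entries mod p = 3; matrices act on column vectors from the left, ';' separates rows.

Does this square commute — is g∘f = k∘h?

Answer: DOES NOT COMMUTE

Derivation:
Along f;g (path 1):
  e0=(1,0) f=>(0,1,2) g=>(1,2)
  e1=(0,1) f=>(2,1,2) g=>(1,1)
  ⟦path⟧₁ = ⟨1 1; 2 1⟩
Along h;k (path 2):
  e0=(1,0) h=>(2,0) k=>(1,2)
  e1=(0,1) h=>(2,2) k=>(1,2)
  ⟦path⟧₂ = ⟨1 1; 2 2⟩
Equal? distinct morphisms ✗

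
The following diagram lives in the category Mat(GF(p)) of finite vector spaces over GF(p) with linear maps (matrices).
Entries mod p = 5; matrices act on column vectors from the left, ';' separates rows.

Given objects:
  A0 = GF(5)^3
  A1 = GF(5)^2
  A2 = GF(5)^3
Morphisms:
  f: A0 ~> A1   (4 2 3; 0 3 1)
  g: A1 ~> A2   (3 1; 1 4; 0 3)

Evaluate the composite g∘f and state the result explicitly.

Answer: (2 4 0; 4 4 2; 0 4 3)

Work:
  e0=⟨1,0,0⟩ f~>⟨4,0⟩ g~>⟨2,4,0⟩
  e1=⟨0,1,0⟩ f~>⟨2,3⟩ g~>⟨4,4,4⟩
  e2=⟨0,0,1⟩ f~>⟨3,1⟩ g~>⟨0,2,3⟩
composite: (2 4 0; 4 4 2; 0 4 3)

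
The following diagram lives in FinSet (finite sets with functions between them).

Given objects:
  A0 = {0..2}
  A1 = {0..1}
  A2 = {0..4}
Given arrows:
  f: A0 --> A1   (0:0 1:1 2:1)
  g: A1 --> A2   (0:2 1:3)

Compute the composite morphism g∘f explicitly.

  0 f-->0 g-->2
  1 f-->1 g-->3
  2 f-->1 g-->3
result: (0:2 1:3 2:3)

Answer: (0:2 1:3 2:3)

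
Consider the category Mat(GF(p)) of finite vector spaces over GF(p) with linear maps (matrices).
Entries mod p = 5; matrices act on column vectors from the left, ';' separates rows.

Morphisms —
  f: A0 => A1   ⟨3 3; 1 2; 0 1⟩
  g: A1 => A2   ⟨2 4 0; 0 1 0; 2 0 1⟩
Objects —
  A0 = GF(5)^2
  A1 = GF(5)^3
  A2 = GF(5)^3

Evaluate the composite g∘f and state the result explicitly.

Answer: ⟨0 4; 1 2; 1 2⟩

Work:
  e0=(1,0) f=>(3,1,0) g=>(0,1,1)
  e1=(0,1) f=>(3,2,1) g=>(4,2,2)
result: ⟨0 4; 1 2; 1 2⟩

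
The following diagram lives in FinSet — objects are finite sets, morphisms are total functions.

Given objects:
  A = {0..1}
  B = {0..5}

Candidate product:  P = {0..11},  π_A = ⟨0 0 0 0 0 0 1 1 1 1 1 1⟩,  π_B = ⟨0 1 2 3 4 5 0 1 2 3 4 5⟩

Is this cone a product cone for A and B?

Answer: VALID PRODUCT

Trace:
|A|·|B| = 2·6 = 12;  |P| = 12
Check the pairing map k ↦ (π_A(k), π_B(k)):
  0 -> (0,0)
  1 -> (0,1)
  2 -> (0,2)
  3 -> (0,3)
  4 -> (0,4)
  5 -> (0,5)
  6 -> (1,0)
  7 -> (1,1)
  8 -> (1,2)
  9 -> (1,3)
  10 -> (1,4)
  11 -> (1,5)
distinct pairs in image: 12 / 12 needed
  → bijection onto A×B; projections well-typed.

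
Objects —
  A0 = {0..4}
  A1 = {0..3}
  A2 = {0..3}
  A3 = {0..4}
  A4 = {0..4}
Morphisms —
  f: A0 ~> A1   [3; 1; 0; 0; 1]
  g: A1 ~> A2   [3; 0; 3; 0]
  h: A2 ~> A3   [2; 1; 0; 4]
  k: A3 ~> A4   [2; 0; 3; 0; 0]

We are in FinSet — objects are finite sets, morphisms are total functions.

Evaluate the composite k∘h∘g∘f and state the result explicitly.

  0 f~>3 g~>0 h~>2 k~>3
  1 f~>1 g~>0 h~>2 k~>3
  2 f~>0 g~>3 h~>4 k~>0
  3 f~>0 g~>3 h~>4 k~>0
  4 f~>1 g~>0 h~>2 k~>3
composite: [3; 3; 0; 0; 3]

Answer: [3; 3; 0; 0; 3]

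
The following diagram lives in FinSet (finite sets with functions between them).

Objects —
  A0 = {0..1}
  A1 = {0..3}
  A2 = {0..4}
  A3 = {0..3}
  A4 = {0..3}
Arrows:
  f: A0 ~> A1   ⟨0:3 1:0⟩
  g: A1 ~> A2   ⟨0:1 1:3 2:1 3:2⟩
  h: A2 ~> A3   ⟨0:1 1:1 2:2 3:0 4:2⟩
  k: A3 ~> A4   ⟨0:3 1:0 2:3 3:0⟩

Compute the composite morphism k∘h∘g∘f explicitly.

Answer: ⟨0:3 1:0⟩

Work:
  0 f~>3 g~>2 h~>2 k~>3
  1 f~>0 g~>1 h~>1 k~>0
composite: ⟨0:3 1:0⟩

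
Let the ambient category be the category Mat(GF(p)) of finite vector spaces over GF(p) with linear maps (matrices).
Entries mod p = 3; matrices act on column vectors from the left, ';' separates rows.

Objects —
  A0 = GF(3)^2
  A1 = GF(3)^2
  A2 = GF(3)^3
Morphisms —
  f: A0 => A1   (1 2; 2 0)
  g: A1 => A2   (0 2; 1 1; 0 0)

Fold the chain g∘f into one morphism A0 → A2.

  e0=(1,0) f=>(1,2) g=>(1,0,0)
  e1=(0,1) f=>(2,0) g=>(0,2,0)
⟦path⟧: (1 0; 0 2; 0 0)

Answer: (1 0; 0 2; 0 0)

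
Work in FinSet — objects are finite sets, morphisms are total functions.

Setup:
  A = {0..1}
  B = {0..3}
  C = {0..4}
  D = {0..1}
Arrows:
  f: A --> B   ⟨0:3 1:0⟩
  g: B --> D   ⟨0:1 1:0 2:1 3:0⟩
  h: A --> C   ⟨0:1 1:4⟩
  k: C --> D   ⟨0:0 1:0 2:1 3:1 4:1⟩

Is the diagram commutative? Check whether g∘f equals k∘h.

Answer: COMMUTES

Trace:
1) trace f;g:
  0 f-->3 g-->0
  1 f-->0 g-->1
  result₁ = ⟨0:0 1:1⟩
2) trace h;k:
  0 h-->1 k-->0
  1 h-->4 k-->1
  result₂ = ⟨0:0 1:1⟩
Equal? YES — commutes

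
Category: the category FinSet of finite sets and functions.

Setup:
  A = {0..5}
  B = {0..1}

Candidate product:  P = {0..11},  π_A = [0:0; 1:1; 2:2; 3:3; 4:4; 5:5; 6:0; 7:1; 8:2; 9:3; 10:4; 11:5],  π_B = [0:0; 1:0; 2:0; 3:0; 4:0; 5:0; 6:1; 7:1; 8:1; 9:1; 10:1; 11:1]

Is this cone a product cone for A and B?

|A|·|B| = 6·2 = 12;  |P| = 12
Check the pairing map k ↦ (π_A(k), π_B(k)):
  0 : (0,0)
  1 : (1,0)
  2 : (2,0)
  3 : (3,0)
  4 : (4,0)
  5 : (5,0)
  6 : (0,1)
  7 : (1,1)
  8 : (2,1)
  9 : (3,1)
  10 : (4,1)
  11 : (5,1)
distinct pairs in image: 12 / 12 needed
  → bijection onto A×B; projections well-typed.

Answer: VALID PRODUCT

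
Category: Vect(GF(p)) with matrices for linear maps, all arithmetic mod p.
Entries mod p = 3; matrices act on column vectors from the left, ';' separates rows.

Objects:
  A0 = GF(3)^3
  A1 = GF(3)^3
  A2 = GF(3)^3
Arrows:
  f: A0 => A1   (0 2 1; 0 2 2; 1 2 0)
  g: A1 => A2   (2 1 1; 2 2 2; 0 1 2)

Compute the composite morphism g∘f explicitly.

Answer: (1 2 1; 2 0 0; 2 0 2)

Derivation:
  e0=(1,0,0) f=>(0,0,1) g=>(1,2,2)
  e1=(0,1,0) f=>(2,2,2) g=>(2,0,0)
  e2=(0,0,1) f=>(1,2,0) g=>(1,0,2)
result: (1 2 1; 2 0 0; 2 0 2)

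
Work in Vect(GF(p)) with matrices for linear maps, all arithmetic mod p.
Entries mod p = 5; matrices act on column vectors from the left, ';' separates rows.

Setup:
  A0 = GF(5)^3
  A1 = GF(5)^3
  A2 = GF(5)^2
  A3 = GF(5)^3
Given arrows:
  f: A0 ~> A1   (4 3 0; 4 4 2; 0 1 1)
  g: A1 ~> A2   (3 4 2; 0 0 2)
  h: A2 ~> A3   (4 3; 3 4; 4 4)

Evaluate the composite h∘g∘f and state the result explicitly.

Answer: (2 4 1; 4 4 3; 2 1 3)

Derivation:
  e0=⟨1,0,0⟩ f~>⟨4,4,0⟩ g~>⟨3,0⟩ h~>⟨2,4,2⟩
  e1=⟨0,1,0⟩ f~>⟨3,4,1⟩ g~>⟨2,2⟩ h~>⟨4,4,1⟩
  e2=⟨0,0,1⟩ f~>⟨0,2,1⟩ g~>⟨0,2⟩ h~>⟨1,3,3⟩
result: (2 4 1; 4 4 3; 2 1 3)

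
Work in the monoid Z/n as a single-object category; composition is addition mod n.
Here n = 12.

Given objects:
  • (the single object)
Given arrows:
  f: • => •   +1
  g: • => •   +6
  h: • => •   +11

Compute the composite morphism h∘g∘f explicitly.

Answer: +6

Trace:
  0 +1≡1 +6≡7 +11≡6  (mod 12)
⟦path⟧: +6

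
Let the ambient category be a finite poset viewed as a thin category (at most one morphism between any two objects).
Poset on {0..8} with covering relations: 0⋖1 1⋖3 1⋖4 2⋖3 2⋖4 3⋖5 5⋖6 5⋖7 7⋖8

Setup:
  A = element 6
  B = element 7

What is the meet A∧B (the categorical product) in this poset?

Common predecessors of 6,7: {0,1,2,3,5}
  0 <= 5
  1 <= 5
  2 <= 5
  3 <= 5
  5 <= 5
glb = 5

Answer: A∧B = 5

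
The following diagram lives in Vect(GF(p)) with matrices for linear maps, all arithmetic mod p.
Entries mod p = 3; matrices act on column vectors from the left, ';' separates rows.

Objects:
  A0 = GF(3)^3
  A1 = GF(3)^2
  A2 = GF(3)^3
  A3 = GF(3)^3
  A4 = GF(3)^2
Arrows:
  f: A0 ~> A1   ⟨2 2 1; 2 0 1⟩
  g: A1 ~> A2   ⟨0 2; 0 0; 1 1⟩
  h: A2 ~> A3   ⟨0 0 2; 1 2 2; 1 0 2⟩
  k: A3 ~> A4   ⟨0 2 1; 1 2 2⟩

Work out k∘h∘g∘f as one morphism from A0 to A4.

Answer: ⟨0 0 0; 2 2 1⟩

Work:
  e0=[1,0,0] f~>[2,2] g~>[1,0,1] h~>[2,0,0] k~>[0,2]
  e1=[0,1,0] f~>[2,0] g~>[0,0,2] h~>[1,1,1] k~>[0,2]
  e2=[0,0,1] f~>[1,1] g~>[2,0,2] h~>[1,0,0] k~>[0,1]
⟦path⟧: ⟨0 0 0; 2 2 1⟩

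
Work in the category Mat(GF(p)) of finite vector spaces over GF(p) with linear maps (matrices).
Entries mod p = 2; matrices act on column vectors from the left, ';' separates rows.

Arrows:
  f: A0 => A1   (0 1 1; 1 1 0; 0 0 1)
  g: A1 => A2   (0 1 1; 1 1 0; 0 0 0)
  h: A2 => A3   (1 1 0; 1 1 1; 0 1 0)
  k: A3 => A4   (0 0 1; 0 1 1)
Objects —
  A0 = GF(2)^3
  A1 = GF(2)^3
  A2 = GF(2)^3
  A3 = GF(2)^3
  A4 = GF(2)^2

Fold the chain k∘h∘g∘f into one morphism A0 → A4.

Answer: (1 0 1; 1 1 1)

Work:
  e0=(1,0,0) f=>(0,1,0) g=>(1,1,0) h=>(0,0,1) k=>(1,1)
  e1=(0,1,0) f=>(1,1,0) g=>(1,0,0) h=>(1,1,0) k=>(0,1)
  e2=(0,0,1) f=>(1,0,1) g=>(1,1,0) h=>(0,0,1) k=>(1,1)
result: (1 0 1; 1 1 1)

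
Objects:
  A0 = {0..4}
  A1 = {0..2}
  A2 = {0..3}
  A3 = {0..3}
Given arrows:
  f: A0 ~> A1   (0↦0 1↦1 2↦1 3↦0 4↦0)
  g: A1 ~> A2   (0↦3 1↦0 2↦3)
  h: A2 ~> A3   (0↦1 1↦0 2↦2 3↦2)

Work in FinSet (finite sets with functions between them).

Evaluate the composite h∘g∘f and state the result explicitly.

  0 f~>0 g~>3 h~>2
  1 f~>1 g~>0 h~>1
  2 f~>1 g~>0 h~>1
  3 f~>0 g~>3 h~>2
  4 f~>0 g~>3 h~>2
result: (0↦2 1↦1 2↦1 3↦2 4↦2)

Answer: (0↦2 1↦1 2↦1 3↦2 4↦2)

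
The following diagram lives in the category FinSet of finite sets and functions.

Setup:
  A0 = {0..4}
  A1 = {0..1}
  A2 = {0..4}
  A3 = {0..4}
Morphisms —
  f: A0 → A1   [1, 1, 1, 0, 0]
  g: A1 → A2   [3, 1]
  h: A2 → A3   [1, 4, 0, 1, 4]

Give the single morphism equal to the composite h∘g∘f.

  0 f→1 g→1 h→4
  1 f→1 g→1 h→4
  2 f→1 g→1 h→4
  3 f→0 g→3 h→1
  4 f→0 g→3 h→1
result: [4, 4, 4, 1, 1]

Answer: [4, 4, 4, 1, 1]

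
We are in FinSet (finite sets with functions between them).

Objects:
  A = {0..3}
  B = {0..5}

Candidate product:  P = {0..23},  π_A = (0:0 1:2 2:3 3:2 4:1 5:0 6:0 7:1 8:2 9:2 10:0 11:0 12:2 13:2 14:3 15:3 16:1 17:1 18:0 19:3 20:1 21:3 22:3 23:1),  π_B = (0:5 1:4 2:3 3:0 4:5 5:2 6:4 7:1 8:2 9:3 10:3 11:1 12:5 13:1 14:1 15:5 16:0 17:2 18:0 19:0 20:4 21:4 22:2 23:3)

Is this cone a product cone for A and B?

Answer: VALID PRODUCT

Work:
|A|·|B| = 4·6 = 24;  |P| = 24
Check the pairing map k ↦ (π_A(k), π_B(k)):
  0 : (0,5)
  1 : (2,4)
  2 : (3,3)
  3 : (2,0)
  4 : (1,5)
  5 : (0,2)
  6 : (0,4)
  7 : (1,1)
  8 : (2,2)
  9 : (2,3)
  10 : (0,3)
  11 : (0,1)
  12 : (2,5)
  13 : (2,1)
  14 : (3,1)
  15 : (3,5)
  16 : (1,0)
  17 : (1,2)
  18 : (0,0)
  19 : (3,0)
  20 : (1,4)
  21 : (3,4)
  22 : (3,2)
  23 : (1,3)
distinct pairs in image: 24 / 24 needed
  → bijection onto A×B; projections well-typed.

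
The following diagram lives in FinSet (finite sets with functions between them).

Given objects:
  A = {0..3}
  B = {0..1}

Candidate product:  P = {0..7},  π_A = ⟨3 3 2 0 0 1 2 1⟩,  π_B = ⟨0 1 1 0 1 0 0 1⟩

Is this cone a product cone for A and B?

Answer: VALID PRODUCT

Work:
|A|·|B| = 4·2 = 8;  |P| = 8
Check the pairing map k ↦ (π_A(k), π_B(k)):
  0 : (3,0)
  1 : (3,1)
  2 : (2,1)
  3 : (0,0)
  4 : (0,1)
  5 : (1,0)
  6 : (2,0)
  7 : (1,1)
distinct pairs in image: 8 / 8 needed
  → bijection onto A×B; projections well-typed.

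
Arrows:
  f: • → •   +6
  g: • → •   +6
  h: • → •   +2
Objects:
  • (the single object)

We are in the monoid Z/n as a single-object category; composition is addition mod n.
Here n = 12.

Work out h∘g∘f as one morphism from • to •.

  0 +6≡6 +6≡0 +2≡2  (mod 12)
composite: +2

Answer: +2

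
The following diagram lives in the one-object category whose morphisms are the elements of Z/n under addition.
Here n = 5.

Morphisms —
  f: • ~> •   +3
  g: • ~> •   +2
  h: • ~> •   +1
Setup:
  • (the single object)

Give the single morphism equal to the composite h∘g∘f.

Answer: +1

Derivation:
  0 +3≡3 +2≡0 +1≡1  (mod 5)
⟦path⟧: +1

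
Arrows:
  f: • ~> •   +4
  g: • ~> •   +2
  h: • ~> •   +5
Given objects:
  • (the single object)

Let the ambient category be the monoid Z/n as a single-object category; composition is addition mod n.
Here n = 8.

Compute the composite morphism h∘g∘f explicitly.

Answer: +3

Work:
  0 +4≡4 +2≡6 +5≡3  (mod 8)
⟦path⟧: +3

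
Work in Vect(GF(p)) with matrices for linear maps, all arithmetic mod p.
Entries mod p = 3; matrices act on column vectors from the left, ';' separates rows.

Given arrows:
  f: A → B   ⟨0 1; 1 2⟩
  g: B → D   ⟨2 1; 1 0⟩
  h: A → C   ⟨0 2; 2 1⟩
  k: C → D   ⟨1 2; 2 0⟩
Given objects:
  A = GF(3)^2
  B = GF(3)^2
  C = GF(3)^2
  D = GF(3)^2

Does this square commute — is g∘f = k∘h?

Along f;g (path 1):
  e0=(1,0) f→(0,1) g→(1,0)
  e1=(0,1) f→(1,2) g→(1,1)
  composite₁ = ⟨1 1; 0 1⟩
Along h;k (path 2):
  e0=(1,0) h→(0,2) k→(1,0)
  e1=(0,1) h→(2,1) k→(1,1)
  composite₂ = ⟨1 1; 0 1⟩
Equal? YES — commutes

Answer: COMMUTES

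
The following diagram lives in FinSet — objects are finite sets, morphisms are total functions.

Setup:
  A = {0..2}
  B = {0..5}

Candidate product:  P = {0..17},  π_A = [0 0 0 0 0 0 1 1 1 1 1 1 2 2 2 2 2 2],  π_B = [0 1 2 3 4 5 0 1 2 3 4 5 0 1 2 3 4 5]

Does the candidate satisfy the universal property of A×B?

Answer: VALID PRODUCT

Derivation:
|A|·|B| = 3·6 = 18;  |P| = 18
Check the pairing map k ↦ (π_A(k), π_B(k)):
  0 -> (0,0)
  1 -> (0,1)
  2 -> (0,2)
  3 -> (0,3)
  4 -> (0,4)
  5 -> (0,5)
  6 -> (1,0)
  7 -> (1,1)
  8 -> (1,2)
  9 -> (1,3)
  10 -> (1,4)
  11 -> (1,5)
  12 -> (2,0)
  13 -> (2,1)
  14 -> (2,2)
  15 -> (2,3)
  16 -> (2,4)
  17 -> (2,5)
distinct pairs in image: 18 / 18 needed
  → bijection onto A×B; projections well-typed.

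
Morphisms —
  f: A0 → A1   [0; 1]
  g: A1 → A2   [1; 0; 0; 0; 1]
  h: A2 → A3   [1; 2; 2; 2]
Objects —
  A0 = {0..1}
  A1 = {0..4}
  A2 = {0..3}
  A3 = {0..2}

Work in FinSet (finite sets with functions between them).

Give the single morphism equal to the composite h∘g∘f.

  0 f→0 g→1 h→2
  1 f→1 g→0 h→1
result: [2; 1]

Answer: [2; 1]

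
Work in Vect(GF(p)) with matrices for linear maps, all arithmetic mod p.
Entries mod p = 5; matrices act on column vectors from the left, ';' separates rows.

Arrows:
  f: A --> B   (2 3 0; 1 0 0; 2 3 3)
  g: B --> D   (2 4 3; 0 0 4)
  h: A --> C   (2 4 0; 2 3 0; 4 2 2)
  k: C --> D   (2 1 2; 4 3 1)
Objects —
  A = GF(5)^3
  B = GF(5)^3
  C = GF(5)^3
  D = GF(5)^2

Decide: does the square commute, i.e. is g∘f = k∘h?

Answer: COMMUTES

Work:
1) trace f;g:
  e0=[1,0,0] f-->[2,1,2] g-->[4,3]
  e1=[0,1,0] f-->[3,0,3] g-->[0,2]
  e2=[0,0,1] f-->[0,0,3] g-->[4,2]
  ⟦path⟧₁ = (4 0 4; 3 2 2)
2) trace h;k:
  e0=[1,0,0] h-->[2,2,4] k-->[4,3]
  e1=[0,1,0] h-->[4,3,2] k-->[0,2]
  e2=[0,0,1] h-->[0,0,2] k-->[4,2]
  ⟦path⟧₂ = (4 0 4; 3 2 2)
Equal? YES — commutes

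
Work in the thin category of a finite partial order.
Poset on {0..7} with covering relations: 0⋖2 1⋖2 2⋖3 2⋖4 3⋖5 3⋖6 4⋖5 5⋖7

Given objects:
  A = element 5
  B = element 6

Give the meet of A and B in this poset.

Answer: A∧B = 3

Derivation:
{x : x<=A ∧ x<=B} = {0,1,2,3}  (A=5, B=6)
  0 <= 3
  1 <= 3
  2 <= 3
  3 <= 3
glb = 3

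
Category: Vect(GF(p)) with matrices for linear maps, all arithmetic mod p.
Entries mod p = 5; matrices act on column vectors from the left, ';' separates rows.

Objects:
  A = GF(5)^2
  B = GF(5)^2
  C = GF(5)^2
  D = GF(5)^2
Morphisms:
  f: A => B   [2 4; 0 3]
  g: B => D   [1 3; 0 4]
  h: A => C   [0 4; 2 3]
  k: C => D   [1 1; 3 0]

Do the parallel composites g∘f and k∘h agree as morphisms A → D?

Path 1 = f;g:
  e0=(1,0) f=>(2,0) g=>(2,0)
  e1=(0,1) f=>(4,3) g=>(3,2)
  ⟦path⟧₁ = [2 3; 0 2]
Path 2 = h;k:
  e0=(1,0) h=>(0,2) k=>(2,0)
  e1=(0,1) h=>(4,3) k=>(2,2)
  ⟦path⟧₂ = [2 2; 0 2]
Equal? distinct morphisms ✗

Answer: DOES NOT COMMUTE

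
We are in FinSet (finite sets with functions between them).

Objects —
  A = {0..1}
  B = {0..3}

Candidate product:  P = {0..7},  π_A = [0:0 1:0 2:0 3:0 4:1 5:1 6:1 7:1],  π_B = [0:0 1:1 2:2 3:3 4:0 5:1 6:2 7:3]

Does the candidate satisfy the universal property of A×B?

Answer: VALID PRODUCT

Derivation:
|A|·|B| = 2·4 = 8;  |P| = 8
Check the pairing map k ↦ (π_A(k), π_B(k)):
  0 : (0,0)
  1 : (0,1)
  2 : (0,2)
  3 : (0,3)
  4 : (1,0)
  5 : (1,1)
  6 : (1,2)
  7 : (1,3)
distinct pairs in image: 8 / 8 needed
  → bijection onto A×B; projections well-typed.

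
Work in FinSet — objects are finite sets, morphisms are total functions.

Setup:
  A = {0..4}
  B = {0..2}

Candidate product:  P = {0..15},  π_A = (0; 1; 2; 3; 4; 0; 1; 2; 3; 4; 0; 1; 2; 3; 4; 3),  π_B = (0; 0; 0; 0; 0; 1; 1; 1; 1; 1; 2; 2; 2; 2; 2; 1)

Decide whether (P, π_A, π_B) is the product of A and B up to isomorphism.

|A|·|B| = 5·3 = 15;  |P| = 16
  → cardinalities differ; no bijection possible.

Answer: NOT A VALID PRODUCT — |P|=16 ≠ |A|·|B|=15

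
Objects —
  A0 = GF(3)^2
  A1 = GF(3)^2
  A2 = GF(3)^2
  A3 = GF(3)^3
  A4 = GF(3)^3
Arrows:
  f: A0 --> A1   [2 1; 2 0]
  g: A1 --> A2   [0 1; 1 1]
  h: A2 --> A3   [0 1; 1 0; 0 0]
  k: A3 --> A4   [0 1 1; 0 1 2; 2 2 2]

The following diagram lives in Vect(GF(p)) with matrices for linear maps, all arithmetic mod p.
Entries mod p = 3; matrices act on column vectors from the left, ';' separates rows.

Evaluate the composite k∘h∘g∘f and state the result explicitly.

Answer: [2 0; 2 0; 0 2]

Trace:
  e0=⟨1,0⟩ f-->⟨2,2⟩ g-->⟨2,1⟩ h-->⟨1,2,0⟩ k-->⟨2,2,0⟩
  e1=⟨0,1⟩ f-->⟨1,0⟩ g-->⟨0,1⟩ h-->⟨1,0,0⟩ k-->⟨0,0,2⟩
⟦path⟧: [2 0; 2 0; 0 2]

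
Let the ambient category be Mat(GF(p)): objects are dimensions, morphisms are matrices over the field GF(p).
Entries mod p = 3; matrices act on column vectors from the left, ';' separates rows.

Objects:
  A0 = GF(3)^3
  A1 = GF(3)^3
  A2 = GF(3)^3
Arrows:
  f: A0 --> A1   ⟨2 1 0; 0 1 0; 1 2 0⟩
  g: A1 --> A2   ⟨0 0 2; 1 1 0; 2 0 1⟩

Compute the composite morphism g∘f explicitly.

  e0=[1,0,0] f-->[2,0,1] g-->[2,2,2]
  e1=[0,1,0] f-->[1,1,2] g-->[1,2,1]
  e2=[0,0,1] f-->[0,0,0] g-->[0,0,0]
composite: ⟨2 1 0; 2 2 0; 2 1 0⟩

Answer: ⟨2 1 0; 2 2 0; 2 1 0⟩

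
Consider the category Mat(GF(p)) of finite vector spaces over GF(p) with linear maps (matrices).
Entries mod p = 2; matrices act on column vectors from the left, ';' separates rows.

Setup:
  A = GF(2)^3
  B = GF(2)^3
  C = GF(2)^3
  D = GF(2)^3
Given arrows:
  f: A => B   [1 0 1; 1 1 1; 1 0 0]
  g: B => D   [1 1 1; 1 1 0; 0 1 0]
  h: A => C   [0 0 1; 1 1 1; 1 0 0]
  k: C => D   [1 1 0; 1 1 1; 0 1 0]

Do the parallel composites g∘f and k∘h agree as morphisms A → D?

1) trace f;g:
  e0=(1,0,0) f=>(1,1,1) g=>(1,0,1)
  e1=(0,1,0) f=>(0,1,0) g=>(1,1,1)
  e2=(0,0,1) f=>(1,1,0) g=>(0,0,1)
  ⟦path⟧₁ = [1 1 0; 0 1 0; 1 1 1]
2) trace h;k:
  e0=(1,0,0) h=>(0,1,1) k=>(1,0,1)
  e1=(0,1,0) h=>(0,1,0) k=>(1,1,1)
  e2=(0,0,1) h=>(1,1,0) k=>(0,0,1)
  ⟦path⟧₂ = [1 1 0; 0 1 0; 1 1 1]
Equal? same morphism ✓

Answer: COMMUTES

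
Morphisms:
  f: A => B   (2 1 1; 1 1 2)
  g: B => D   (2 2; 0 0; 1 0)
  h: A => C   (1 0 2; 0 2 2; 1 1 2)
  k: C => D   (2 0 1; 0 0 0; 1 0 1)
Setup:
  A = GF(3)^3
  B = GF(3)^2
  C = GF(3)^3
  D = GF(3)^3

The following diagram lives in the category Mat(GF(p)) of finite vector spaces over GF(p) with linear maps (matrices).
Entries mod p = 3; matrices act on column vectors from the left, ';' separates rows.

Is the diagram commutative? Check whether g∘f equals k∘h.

Answer: COMMUTES

Work:
Path 1 = f;g:
  e0=⟨1,0,0⟩ f=>⟨2,1⟩ g=>⟨0,0,2⟩
  e1=⟨0,1,0⟩ f=>⟨1,1⟩ g=>⟨1,0,1⟩
  e2=⟨0,0,1⟩ f=>⟨1,2⟩ g=>⟨0,0,1⟩
  ⟦path⟧₁ = (0 1 0; 0 0 0; 2 1 1)
Path 2 = h;k:
  e0=⟨1,0,0⟩ h=>⟨1,0,1⟩ k=>⟨0,0,2⟩
  e1=⟨0,1,0⟩ h=>⟨0,2,1⟩ k=>⟨1,0,1⟩
  e2=⟨0,0,1⟩ h=>⟨2,2,2⟩ k=>⟨0,0,1⟩
  ⟦path⟧₂ = (0 1 0; 0 0 0; 2 1 1)
Equal? equal; square commutes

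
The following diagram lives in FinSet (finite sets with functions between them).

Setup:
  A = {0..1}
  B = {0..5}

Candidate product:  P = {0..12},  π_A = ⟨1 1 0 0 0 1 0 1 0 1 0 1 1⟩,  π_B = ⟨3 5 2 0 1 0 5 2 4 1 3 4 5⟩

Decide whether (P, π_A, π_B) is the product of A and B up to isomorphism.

|A|·|B| = 2·6 = 12;  |P| = 13
  → cardinalities differ; no bijection possible.

Answer: NOT A VALID PRODUCT — |P|=13 ≠ |A|·|B|=12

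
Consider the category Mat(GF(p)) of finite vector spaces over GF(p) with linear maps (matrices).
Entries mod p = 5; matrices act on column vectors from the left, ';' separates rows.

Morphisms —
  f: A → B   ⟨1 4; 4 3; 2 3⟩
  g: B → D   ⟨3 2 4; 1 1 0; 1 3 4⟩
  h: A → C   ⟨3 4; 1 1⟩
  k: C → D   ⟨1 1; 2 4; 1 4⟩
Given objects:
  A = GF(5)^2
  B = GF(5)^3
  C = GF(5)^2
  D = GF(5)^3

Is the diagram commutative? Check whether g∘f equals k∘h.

1) trace f;g:
  e0=(1,0) f→(1,4,2) g→(4,0,1)
  e1=(0,1) f→(4,3,3) g→(0,2,0)
  result₁ = ⟨4 0; 0 2; 1 0⟩
2) trace h;k:
  e0=(1,0) h→(3,1) k→(4,0,2)
  e1=(0,1) h→(4,1) k→(0,2,3)
  result₂ = ⟨4 0; 0 2; 2 3⟩
Equal? distinct morphisms ✗

Answer: DOES NOT COMMUTE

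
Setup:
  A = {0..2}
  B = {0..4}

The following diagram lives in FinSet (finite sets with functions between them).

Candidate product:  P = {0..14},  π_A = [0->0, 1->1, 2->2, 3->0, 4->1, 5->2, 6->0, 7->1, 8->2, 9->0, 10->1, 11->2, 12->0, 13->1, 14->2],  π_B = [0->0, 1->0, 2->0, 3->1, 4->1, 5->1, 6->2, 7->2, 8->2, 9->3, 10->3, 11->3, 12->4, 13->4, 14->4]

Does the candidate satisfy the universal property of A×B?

|A|·|B| = 3·5 = 15;  |P| = 15
Check the pairing map k ↦ (π_A(k), π_B(k)):
  0 -> (0,0)
  1 -> (1,0)
  2 -> (2,0)
  3 -> (0,1)
  4 -> (1,1)
  5 -> (2,1)
  6 -> (0,2)
  7 -> (1,2)
  8 -> (2,2)
  9 -> (0,3)
  10 -> (1,3)
  11 -> (2,3)
  12 -> (0,4)
  13 -> (1,4)
  14 -> (2,4)
distinct pairs in image: 15 / 15 needed
  → bijection onto A×B; projections well-typed.

Answer: VALID PRODUCT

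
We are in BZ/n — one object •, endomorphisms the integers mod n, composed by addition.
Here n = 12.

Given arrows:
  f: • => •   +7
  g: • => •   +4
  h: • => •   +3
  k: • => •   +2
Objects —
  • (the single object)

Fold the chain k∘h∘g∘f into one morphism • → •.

Answer: +4

Derivation:
  0 +7≡7 +4≡11 +3≡2 +2≡4  (mod 12)
⟦path⟧: +4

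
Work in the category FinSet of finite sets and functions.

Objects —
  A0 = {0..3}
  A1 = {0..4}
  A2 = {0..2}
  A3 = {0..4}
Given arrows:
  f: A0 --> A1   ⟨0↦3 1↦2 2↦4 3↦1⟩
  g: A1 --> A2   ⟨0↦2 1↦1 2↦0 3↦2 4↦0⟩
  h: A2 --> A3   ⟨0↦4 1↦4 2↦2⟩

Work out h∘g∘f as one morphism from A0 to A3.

  0 f-->3 g-->2 h-->2
  1 f-->2 g-->0 h-->4
  2 f-->4 g-->0 h-->4
  3 f-->1 g-->1 h-->4
⟦path⟧: ⟨0↦2 1↦4 2↦4 3↦4⟩

Answer: ⟨0↦2 1↦4 2↦4 3↦4⟩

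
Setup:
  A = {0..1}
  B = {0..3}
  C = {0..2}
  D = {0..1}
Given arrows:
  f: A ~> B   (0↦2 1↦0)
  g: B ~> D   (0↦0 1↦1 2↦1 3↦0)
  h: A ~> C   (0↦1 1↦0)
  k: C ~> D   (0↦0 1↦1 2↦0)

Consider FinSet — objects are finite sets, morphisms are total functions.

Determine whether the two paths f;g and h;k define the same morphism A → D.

1) trace f;g:
  0 f~>2 g~>1
  1 f~>0 g~>0
  result₁ = (0↦1 1↦0)
2) trace h;k:
  0 h~>1 k~>1
  1 h~>0 k~>0
  result₂ = (0↦1 1↦0)
Equal? YES — commutes

Answer: COMMUTES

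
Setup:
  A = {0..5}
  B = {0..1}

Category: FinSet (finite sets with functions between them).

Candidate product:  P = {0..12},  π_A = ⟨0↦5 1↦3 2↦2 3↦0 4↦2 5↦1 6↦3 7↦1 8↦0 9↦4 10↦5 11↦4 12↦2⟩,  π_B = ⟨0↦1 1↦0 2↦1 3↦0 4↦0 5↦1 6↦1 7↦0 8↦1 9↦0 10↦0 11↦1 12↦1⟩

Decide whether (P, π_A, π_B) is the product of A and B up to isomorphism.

|A|·|B| = 6·2 = 12;  |P| = 13
  → cardinalities differ; no bijection possible.

Answer: NOT A VALID PRODUCT — |P|=13 ≠ |A|·|B|=12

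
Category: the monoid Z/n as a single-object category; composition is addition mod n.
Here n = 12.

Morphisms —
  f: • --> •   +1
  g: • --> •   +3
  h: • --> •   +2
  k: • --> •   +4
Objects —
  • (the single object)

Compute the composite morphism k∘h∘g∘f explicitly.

Answer: +10

Work:
  0 +1≡1 +3≡4 +2≡6 +4≡10  (mod 12)
result: +10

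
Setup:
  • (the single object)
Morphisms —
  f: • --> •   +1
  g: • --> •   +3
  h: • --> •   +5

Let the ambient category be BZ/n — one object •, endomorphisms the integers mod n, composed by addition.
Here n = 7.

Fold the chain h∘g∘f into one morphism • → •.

Answer: +2

Trace:
  0 +1≡1 +3≡4 +5≡2  (mod 7)
composite: +2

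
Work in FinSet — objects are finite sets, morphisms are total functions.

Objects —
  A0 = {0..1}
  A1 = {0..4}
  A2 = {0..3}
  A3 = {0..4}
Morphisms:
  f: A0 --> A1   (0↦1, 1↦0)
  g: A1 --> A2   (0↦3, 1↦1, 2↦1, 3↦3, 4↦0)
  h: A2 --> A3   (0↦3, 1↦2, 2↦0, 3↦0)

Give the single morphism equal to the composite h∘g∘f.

Answer: (0↦2, 1↦0)

Work:
  0 f-->1 g-->1 h-->2
  1 f-->0 g-->3 h-->0
⟦path⟧: (0↦2, 1↦0)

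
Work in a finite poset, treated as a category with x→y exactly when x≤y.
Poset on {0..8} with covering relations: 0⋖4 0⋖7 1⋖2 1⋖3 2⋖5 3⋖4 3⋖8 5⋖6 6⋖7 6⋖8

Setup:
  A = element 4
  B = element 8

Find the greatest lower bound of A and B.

Common predecessors of 4,8: {1,3}
  1 <= 3
  3 <= 3
glb = 3

Answer: A∧B = 3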